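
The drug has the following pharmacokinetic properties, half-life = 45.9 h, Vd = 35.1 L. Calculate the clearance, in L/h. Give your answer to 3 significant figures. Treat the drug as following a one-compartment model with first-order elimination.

k = ln2 / t½ = 0.693147 / 45.9 = 0.01510 h⁻¹
CL = k × Vd = 0.01510 × 35.1 = 0.5300 L/h

0.530 L/h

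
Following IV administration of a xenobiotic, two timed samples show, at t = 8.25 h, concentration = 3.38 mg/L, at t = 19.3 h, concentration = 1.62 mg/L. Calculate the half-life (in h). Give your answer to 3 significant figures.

10.4 h

k = ln(C₁/C₂) / (t₂ − t₁) = ln(3.38/1.62) / (19.3 − 8.25)
  = 0.7354 / 11.05 = 0.06655 h⁻¹
t½ = ln2 / k = 0.693147 / 0.06655 = 10.42 h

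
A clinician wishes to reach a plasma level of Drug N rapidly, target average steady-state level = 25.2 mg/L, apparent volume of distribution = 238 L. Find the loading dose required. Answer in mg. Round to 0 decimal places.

LD = Css × Vd = 25.2 × 238 = 5998 mg

5998 mg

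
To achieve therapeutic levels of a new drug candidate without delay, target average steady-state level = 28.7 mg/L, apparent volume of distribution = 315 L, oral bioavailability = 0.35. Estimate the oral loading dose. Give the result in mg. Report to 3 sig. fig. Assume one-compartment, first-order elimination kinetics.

25800 mg

LD = Css × Vd / F = 28.7 × 315 / 0.35 = 25830 mg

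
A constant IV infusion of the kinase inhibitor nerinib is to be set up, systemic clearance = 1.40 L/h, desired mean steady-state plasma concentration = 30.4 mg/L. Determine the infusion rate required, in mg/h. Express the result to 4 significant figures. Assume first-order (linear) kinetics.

At steady state, infusion rate R₀ = Css × CL = 30.4 × 1.400 = 42.56 mg/h

42.56 mg/h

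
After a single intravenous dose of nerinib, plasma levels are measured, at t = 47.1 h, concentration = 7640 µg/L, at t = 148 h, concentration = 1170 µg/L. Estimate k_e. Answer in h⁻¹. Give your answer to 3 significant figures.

k = ln(C₁/C₂) / (t₂ − t₁) = ln(7640/1170) / (148 − 47.1)
  = 1.876 / 100.9 = 0.01859 h⁻¹

0.0186 h⁻¹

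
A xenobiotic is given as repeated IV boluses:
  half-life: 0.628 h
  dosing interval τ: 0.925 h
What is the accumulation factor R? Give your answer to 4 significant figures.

1.563

k = ln2 / t½ = 0.693147 / 0.628 = 1.104 h⁻¹
e^(−kτ) = e^(−1.104 × 0.925) = 0.3602
Accumulation ratio R = 1 / (1 − e^(−kτ)) = 1 / (1 − 0.3602) = 1.563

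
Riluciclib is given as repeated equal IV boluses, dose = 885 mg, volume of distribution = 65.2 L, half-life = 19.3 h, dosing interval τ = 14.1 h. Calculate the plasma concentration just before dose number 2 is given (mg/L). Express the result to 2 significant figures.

C₀ per dose = Dose / Vd = 885 / 65.2 = 13.57 mg/L
k = ln2 / t½ = 0.693147 / 19.3 = 0.03591 h⁻¹
Fraction remaining after one interval: r = e^(−kτ) = e^(−0.03591 × 14.1) = 0.6027
Before dose 2, 1 dose has been given (aged 1τ).
C_trough = C₀ × r = 13.57 × 0.6027 = 8.179 mg/L

8.2 mg/L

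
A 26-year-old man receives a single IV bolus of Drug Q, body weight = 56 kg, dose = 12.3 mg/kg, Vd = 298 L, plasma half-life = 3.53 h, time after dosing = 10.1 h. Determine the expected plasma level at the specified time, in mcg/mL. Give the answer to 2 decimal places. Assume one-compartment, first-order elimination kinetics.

0.32 mcg/mL

Total dose = 12.3 × 56 = 688.8 mg
C₀ = Dose / Vd = 688.8 / 298 = 2.311 mg/L
k = ln2 / t½ = 0.693147 / 3.53 = 0.1964 h⁻¹
C = C₀ · e^(−k·t) = 2.311 × e^(−0.1964 × 10.1)
  = 2.311 × 0.1376 = 0.3180 mg/L
(0.3180 mg/L = 0.3180 mcg/mL)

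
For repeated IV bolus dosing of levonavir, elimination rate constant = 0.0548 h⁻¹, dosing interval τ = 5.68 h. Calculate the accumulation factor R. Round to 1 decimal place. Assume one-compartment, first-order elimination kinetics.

3.7

e^(−kτ) = e^(−0.05480 × 5.68) = 0.7325
Accumulation ratio R = 1 / (1 − e^(−kτ)) = 1 / (1 − 0.7325) = 3.738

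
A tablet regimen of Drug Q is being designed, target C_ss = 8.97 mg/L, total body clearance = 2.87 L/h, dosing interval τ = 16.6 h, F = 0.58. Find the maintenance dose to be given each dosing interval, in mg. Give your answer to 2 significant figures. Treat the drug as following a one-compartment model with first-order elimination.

At steady state, F × (Dose/τ) = Css × CL.
Dose = Css × CL × τ / F = 8.97 × 2.870 × 16.6 / 0.58 = 736.8 mg

740 mg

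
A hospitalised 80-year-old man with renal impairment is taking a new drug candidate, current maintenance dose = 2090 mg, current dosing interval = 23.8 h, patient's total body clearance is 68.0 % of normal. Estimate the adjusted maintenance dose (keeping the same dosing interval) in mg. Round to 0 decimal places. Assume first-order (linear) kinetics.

1421 mg

To keep the same average steady-state level, dosing rate must scale with clearance.
CL ratio = 68.0 / 100 = 0.6800
New dose (same interval) = 2090 × 0.6800 = 1421 mg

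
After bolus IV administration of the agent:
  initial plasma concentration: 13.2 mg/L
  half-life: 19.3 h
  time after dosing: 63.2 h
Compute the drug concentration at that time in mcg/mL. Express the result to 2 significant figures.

1.4 mcg/mL

k = ln2 / t½ = 0.693147 / 19.3 = 0.03591 h⁻¹
C = C₀ · e^(−k·t) = 13.20 × e^(−0.03591 × 63.2)
  = 13.20 × 0.1034 = 1.365 mg/L
(1.365 mg/L = 1.365 mcg/mL)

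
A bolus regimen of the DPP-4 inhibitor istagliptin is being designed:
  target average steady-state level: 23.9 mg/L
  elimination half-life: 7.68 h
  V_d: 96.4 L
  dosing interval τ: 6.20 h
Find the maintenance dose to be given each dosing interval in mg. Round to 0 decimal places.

1289 mg

k = ln2 / t½ = 0.693147 / 7.68 = 0.09025 h⁻¹
CL = k × Vd = 0.09025 × 96.4 = 8.700 L/h
At steady state, Dose/τ = Css × CL.
Dose = Css × CL × τ = 23.9 × 8.700 × 6.20 = 1289 mg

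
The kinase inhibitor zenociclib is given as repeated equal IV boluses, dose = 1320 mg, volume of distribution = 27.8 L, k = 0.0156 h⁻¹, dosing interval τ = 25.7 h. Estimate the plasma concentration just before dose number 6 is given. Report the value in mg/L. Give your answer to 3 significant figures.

C₀ per dose = Dose / Vd = 1320 / 27.8 = 47.48 mg/L
Fraction remaining after one interval: r = e^(−kτ) = e^(−0.01560 × 25.7) = 0.6697
Before dose 6, 5 doses have been given (aged 1τ, 2τ, 3τ, 4τ, 5τ).
C_trough = C₀ × (r + r² + … + r^5) = C₀ × r(1−r^5)/(1−r)
        = 47.48 × 0.6697 × (1 − 0.1347) / (1 − 0.6697) = 83.30 mg/L

83.3 mg/L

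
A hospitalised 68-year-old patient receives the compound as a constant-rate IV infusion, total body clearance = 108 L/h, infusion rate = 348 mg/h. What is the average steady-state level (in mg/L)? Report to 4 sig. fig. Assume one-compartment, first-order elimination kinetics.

At steady state Css = R₀ / CL = 348 / 108.0 = 3.222 mg/L

3.222 mg/L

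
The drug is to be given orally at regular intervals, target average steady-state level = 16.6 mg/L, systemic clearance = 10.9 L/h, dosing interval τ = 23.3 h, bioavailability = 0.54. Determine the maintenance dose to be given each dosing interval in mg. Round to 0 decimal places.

At steady state, F × (Dose/τ) = Css × CL.
Dose = Css × CL × τ / F = 16.6 × 10.90 × 23.3 / 0.54 = 7807 mg

7807 mg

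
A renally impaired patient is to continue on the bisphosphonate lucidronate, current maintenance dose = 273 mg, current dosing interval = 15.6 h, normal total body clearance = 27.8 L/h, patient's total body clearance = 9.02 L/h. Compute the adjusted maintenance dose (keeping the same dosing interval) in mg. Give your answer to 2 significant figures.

89 mg

To keep the same average steady-state level, dosing rate must scale with clearance.
CL ratio = 9.02 / 27.8 = 0.3245
New dose (same interval) = 273 × 0.3245 = 88.59 mg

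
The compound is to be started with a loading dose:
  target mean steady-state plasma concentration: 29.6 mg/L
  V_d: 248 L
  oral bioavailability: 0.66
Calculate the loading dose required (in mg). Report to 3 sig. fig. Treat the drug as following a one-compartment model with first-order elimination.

LD = Css × Vd / F = 29.6 × 248 / 0.66 = 11120 mg

11100 mg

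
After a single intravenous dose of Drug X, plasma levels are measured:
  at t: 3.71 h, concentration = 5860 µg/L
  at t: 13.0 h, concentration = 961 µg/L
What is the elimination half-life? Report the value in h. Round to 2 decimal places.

3.56 h

k = ln(C₁/C₂) / (t₂ − t₁) = ln(5860/961) / (13.0 − 3.71)
  = 1.808 / 9.290 = 0.1946 h⁻¹
t½ = ln2 / k = 0.693147 / 0.1946 = 3.562 h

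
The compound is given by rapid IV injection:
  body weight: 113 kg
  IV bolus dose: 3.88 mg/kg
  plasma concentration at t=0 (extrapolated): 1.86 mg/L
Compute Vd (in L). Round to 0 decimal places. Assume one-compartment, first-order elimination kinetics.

Dose = 3.88 × 113 = 438.4 mg
Vd = Dose / C₀ = 438.4 / 1.86 = 235.7 L

236 L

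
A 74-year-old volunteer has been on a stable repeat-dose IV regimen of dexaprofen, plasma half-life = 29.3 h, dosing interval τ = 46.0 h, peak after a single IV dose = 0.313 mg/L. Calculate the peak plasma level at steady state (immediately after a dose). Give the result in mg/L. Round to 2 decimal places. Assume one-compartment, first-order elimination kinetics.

0.47 mg/L

k = ln2 / t½ = 0.693147 / 29.3 = 0.02366 h⁻¹
e^(−kτ) = e^(−0.02366 × 46.0) = 0.3368
Accumulation ratio R = 1 / (1 − e^(−kτ)) = 1 / (1 − 0.3368) = 1.508
Steady-state peak = C₀ × R = 0.313 × 1.508 = 0.4720 mg/L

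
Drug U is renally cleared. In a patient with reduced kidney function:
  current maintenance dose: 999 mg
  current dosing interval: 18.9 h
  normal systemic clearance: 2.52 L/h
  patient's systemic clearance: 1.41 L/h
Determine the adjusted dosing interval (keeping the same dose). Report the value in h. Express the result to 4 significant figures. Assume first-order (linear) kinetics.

33.78 h

To keep the same average steady-state level, dosing rate must scale with clearance.
CL ratio = 1.41 / 2.52 = 0.5595
New interval (same dose) = 18.9 / 0.5595 = 33.78 h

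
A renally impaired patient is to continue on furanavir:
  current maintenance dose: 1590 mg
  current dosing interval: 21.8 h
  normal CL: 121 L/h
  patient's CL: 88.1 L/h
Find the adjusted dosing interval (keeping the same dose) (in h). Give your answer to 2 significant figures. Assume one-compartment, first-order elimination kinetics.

30 h

To keep the same average steady-state level, dosing rate must scale with clearance.
CL ratio = 88.1 / 121 = 0.7281
New interval (same dose) = 21.8 / 0.7281 = 29.94 h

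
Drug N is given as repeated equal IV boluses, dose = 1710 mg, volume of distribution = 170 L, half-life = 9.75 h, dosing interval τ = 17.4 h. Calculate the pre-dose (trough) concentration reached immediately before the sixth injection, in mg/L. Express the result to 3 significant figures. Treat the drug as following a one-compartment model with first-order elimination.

C₀ per dose = Dose / Vd = 1710 / 170 = 10.06 mg/L
k = ln2 / t½ = 0.693147 / 9.75 = 0.07109 h⁻¹
Fraction remaining after one interval: r = e^(−kτ) = e^(−0.07109 × 17.4) = 0.2903
Before dose 6, 5 doses have been given (aged 1τ, 2τ, 3τ, 4τ, 5τ).
C_trough = C₀ × (r + r² + … + r^5) = C₀ × r(1−r^5)/(1−r)
        = 10.06 × 0.2903 × (1 − 0.002062) / (1 − 0.2903) = 4.107 mg/L

4.11 mg/L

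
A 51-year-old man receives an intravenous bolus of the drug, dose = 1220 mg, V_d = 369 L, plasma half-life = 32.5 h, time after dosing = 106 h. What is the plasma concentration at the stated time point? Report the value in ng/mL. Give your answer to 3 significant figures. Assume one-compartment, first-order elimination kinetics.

345 ng/mL

C₀ = Dose / Vd = 1220 / 369 = 3.306 mg/L
k = ln2 / t½ = 0.693147 / 32.5 = 0.02133 h⁻¹
C = C₀ · e^(−k·t) = 3.306 × e^(−0.02133 × 106)
  = 3.306 × 0.1042 = 0.3445 mg/L
Convert: 0.3445 mg/L × 1000 = 344.5 ng/mL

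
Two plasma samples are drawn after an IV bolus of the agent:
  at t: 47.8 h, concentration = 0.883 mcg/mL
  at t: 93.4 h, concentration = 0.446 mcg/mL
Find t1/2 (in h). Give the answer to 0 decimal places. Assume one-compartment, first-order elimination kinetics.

k = ln(C₁/C₂) / (t₂ − t₁) = ln(0.883/0.446) / (93.4 − 47.8)
  = 0.6830 / 45.60 = 0.01498 h⁻¹
t½ = ln2 / k = 0.693147 / 0.01498 = 46.27 h

46 h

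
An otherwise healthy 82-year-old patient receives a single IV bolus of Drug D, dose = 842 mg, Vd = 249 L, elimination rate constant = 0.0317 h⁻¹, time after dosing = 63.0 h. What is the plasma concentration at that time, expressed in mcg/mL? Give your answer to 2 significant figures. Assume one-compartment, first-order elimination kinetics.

C₀ = Dose / Vd = 842.0 / 249 = 3.382 mg/L
C = C₀ · e^(−k·t) = 3.382 × e^(−0.03170 × 63.0)
  = 3.382 × 0.1357 = 0.4589 mg/L
(0.4589 mg/L = 0.4589 mcg/mL)

0.46 mcg/mL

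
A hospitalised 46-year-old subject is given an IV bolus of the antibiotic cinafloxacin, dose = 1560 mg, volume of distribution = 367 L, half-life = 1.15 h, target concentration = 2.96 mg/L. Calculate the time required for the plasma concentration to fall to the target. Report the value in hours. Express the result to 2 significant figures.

C₀ = Dose / Vd = 1560 / 367 = 4.251 mg/L
k = ln2 / t½ = 0.693147 / 1.15 = 0.6027 h⁻¹
t = ln(C₀ / C) / k = ln(4.251 / 2.96) / 0.6027
  = ln(1.436) / 0.6027 = 0.3619 / 0.6027 = 0.6005 h

0.60 h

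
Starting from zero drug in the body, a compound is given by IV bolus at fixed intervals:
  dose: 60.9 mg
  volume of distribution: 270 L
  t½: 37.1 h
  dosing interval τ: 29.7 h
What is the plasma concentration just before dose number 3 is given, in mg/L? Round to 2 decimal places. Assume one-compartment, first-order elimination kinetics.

C₀ per dose = Dose / Vd = 60.9 / 270 = 0.2256 mg/L
k = ln2 / t½ = 0.693147 / 37.1 = 0.01868 h⁻¹
Fraction remaining after one interval: r = e^(−kτ) = e^(−0.01868 × 29.7) = 0.5742
Before dose 3, 2 doses have been given (aged 1τ, 2τ).
C_trough = C₀ × (r + r²) = 0.2256 × (0.5742 + 0.3297) = 0.2039 mg/L

0.20 mg/L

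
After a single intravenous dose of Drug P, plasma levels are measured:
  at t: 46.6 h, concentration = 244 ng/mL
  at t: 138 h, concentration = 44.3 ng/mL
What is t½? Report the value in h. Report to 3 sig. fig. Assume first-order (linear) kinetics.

k = ln(C₁/C₂) / (t₂ − t₁) = ln(244/44.3) / (138 − 46.6)
  = 1.706 / 91.40 = 0.01867 h⁻¹
t½ = ln2 / k = 0.693147 / 0.01867 = 37.13 h

37.1 h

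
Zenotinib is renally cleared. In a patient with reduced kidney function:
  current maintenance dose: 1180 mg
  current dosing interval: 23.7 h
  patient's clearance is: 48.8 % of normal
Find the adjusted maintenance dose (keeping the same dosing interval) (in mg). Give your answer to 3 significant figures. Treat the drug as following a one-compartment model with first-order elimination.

576 mg

To keep the same average steady-state level, dosing rate must scale with clearance.
CL ratio = 48.8 / 100 = 0.4880
New dose (same interval) = 1180 × 0.4880 = 575.8 mg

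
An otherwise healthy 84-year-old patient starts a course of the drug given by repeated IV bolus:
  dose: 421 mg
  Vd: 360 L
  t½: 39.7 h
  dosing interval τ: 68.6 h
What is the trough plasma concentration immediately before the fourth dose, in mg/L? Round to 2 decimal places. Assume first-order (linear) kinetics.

C₀ per dose = Dose / Vd = 421 / 360 = 1.169 mg/L
k = ln2 / t½ = 0.693147 / 39.7 = 0.01746 h⁻¹
Fraction remaining after one interval: r = e^(−kτ) = e^(−0.01746 × 68.6) = 0.3019
Before dose 4, 3 doses have been given (aged 1τ, 2τ, 3τ).
C_trough = C₀ × (r + r² + … + r^3) = C₀ × r(1−r^3)/(1−r)
        = 1.169 × 0.3019 × (1 − 0.02752) / (1 − 0.3019) = 0.4916 mg/L

0.49 mg/L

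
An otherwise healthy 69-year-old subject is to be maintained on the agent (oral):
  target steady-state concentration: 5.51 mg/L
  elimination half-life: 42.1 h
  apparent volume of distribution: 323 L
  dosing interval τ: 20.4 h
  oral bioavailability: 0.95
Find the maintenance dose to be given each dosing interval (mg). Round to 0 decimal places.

k = ln2 / t½ = 0.693147 / 42.1 = 0.01646 h⁻¹
CL = k × Vd = 0.01646 × 323 = 5.317 L/h
At steady state, F × (Dose/τ) = Css × CL.
Dose = Css × CL × τ / F = 5.51 × 5.317 × 20.4 / 0.95 = 629.1 mg

629 mg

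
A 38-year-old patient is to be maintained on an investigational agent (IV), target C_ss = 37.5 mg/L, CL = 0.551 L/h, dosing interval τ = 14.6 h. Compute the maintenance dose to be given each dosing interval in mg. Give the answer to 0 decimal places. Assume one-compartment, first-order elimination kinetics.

302 mg

At steady state, Dose/τ = Css × CL.
Dose = Css × CL × τ = 37.5 × 0.5510 × 14.6 = 301.7 mg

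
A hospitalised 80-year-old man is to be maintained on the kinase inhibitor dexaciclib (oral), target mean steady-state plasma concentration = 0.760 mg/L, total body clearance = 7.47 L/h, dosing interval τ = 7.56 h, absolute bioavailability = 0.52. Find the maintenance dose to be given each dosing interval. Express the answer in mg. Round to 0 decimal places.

At steady state, F × (Dose/τ) = Css × CL.
Dose = Css × CL × τ / F = 0.760 × 7.470 × 7.56 / 0.52 = 82.54 mg

83 mg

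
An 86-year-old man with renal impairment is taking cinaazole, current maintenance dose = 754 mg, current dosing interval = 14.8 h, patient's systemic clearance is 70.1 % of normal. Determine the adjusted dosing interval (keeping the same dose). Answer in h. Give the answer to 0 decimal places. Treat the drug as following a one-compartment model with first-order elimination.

21 h

To keep the same average steady-state level, dosing rate must scale with clearance.
CL ratio = 70.1 / 100 = 0.7010
New interval (same dose) = 14.8 / 0.7010 = 21.11 h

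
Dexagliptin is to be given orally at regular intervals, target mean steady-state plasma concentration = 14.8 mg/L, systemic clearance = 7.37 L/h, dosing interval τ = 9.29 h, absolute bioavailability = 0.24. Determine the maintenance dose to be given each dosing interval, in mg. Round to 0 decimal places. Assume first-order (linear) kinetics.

At steady state, F × (Dose/τ) = Css × CL.
Dose = Css × CL × τ / F = 14.8 × 7.370 × 9.29 / 0.24 = 4222 mg

4222 mg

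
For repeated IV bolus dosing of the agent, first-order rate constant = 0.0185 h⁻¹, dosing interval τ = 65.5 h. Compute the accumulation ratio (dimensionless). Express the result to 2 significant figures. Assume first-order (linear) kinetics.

e^(−kτ) = e^(−0.01850 × 65.5) = 0.2977
Accumulation ratio R = 1 / (1 − e^(−kτ)) = 1 / (1 − 0.2977) = 1.424

1.4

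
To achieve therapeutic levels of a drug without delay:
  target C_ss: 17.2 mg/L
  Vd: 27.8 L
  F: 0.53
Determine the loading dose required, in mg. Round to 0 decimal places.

902 mg

LD = Css × Vd / F = 17.2 × 27.8 / 0.53 = 902.2 mg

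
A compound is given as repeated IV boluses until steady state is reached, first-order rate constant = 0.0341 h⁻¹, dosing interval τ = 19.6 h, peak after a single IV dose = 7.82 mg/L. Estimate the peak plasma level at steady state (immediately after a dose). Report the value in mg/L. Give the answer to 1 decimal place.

16.0 mg/L

e^(−kτ) = e^(−0.03410 × 19.6) = 0.5125
Accumulation ratio R = 1 / (1 − e^(−kτ)) = 1 / (1 − 0.5125) = 2.051
Steady-state peak = C₀ × R = 7.82 × 2.051 = 16.04 mg/L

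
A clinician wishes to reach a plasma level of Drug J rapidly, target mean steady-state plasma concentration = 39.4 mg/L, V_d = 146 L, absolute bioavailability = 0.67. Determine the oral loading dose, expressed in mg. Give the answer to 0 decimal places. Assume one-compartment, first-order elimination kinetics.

LD = Css × Vd / F = 39.4 × 146 / 0.67 = 8586 mg

8586 mg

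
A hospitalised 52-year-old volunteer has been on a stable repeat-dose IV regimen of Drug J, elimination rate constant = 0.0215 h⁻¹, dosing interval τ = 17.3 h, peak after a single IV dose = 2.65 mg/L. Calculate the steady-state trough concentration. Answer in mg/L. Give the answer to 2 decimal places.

5.88 mg/L

e^(−kτ) = e^(−0.02150 × 17.3) = 0.6894
Accumulation ratio R = 1 / (1 − e^(−kτ)) = 1 / (1 − 0.6894) = 3.220
Steady-state trough = C₀ × R × e^(−kτ) = 2.65 × 3.220 × 0.6894 = 5.883 mg/L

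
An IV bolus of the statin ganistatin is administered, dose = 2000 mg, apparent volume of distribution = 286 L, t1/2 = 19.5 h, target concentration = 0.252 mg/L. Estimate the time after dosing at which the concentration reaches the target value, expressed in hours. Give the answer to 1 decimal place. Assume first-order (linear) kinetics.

C₀ = Dose / Vd = 2000 / 286 = 6.993 mg/L
k = ln2 / t½ = 0.693147 / 19.5 = 0.03555 h⁻¹
t = ln(C₀ / C) / k = ln(6.993 / 0.252) / 0.03555
  = ln(27.75) / 0.03555 = 3.323 / 0.03555 = 93.47 h

93.5 h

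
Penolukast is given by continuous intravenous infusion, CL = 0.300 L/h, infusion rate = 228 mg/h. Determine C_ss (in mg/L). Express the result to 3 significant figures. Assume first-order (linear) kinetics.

760 mg/L

At steady state Css = R₀ / CL = 228 / 0.3000 = 760.0 mg/L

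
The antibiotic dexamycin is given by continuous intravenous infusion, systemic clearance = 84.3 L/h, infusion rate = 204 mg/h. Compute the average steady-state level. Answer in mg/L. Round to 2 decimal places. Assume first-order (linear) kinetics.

At steady state Css = R₀ / CL = 204 / 84.30 = 2.420 mg/L

2.42 mg/L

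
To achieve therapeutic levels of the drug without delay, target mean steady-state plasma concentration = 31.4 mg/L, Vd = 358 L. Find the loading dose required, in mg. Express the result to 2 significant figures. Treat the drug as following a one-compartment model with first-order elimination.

LD = Css × Vd = 31.4 × 358 = 11240 mg

11000 mg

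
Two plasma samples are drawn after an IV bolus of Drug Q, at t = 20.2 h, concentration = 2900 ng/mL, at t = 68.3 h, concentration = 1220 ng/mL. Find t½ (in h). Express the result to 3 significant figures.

38.5 h

k = ln(C₁/C₂) / (t₂ − t₁) = ln(2900/1220) / (68.3 − 20.2)
  = 0.8659 / 48.10 = 0.01800 h⁻¹
t½ = ln2 / k = 0.693147 / 0.01800 = 38.51 h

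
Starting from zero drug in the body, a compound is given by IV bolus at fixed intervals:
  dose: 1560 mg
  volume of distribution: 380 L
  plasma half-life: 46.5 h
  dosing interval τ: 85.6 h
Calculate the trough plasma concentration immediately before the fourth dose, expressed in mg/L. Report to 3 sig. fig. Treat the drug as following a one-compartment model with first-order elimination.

C₀ per dose = Dose / Vd = 1560 / 380 = 4.105 mg/L
k = ln2 / t½ = 0.693147 / 46.5 = 0.01491 h⁻¹
Fraction remaining after one interval: r = e^(−kτ) = e^(−0.01491 × 85.6) = 0.2791
Before dose 4, 3 doses have been given (aged 1τ, 2τ, 3τ).
C_trough = C₀ × (r + r² + … + r^3) = C₀ × r(1−r^3)/(1−r)
        = 4.105 × 0.2791 × (1 − 0.02174) / (1 − 0.2791) = 1.555 mg/L

1.56 mg/L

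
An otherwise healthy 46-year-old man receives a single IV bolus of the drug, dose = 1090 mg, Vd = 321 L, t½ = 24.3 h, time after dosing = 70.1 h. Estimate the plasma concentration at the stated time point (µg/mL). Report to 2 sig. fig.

0.46 µg/mL

C₀ = Dose / Vd = 1090 / 321 = 3.396 mg/L
k = ln2 / t½ = 0.693147 / 24.3 = 0.02852 h⁻¹
C = C₀ · e^(−k·t) = 3.396 × e^(−0.02852 × 70.1)
  = 3.396 × 0.1354 = 0.4598 mg/L
(0.4598 mg/L = 0.4598 µg/mL)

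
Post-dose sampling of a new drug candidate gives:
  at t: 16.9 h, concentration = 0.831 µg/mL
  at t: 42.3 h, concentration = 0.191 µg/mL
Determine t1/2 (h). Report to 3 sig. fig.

12.0 h

k = ln(C₁/C₂) / (t₂ − t₁) = ln(0.831/0.191) / (42.3 − 16.9)
  = 1.470 / 25.40 = 0.05787 h⁻¹
t½ = ln2 / k = 0.693147 / 0.05787 = 11.98 h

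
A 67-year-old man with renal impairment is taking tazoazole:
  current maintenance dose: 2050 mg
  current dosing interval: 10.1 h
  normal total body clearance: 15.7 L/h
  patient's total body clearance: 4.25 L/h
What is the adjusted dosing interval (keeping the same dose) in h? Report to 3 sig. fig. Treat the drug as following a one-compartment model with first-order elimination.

37.3 h

To keep the same average steady-state level, dosing rate must scale with clearance.
CL ratio = 4.25 / 15.7 = 0.2707
New interval (same dose) = 10.1 / 0.2707 = 37.31 h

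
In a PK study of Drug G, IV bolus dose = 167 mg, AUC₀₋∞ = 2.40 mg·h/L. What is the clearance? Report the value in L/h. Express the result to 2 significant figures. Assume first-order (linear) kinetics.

CL = Dose / AUC = 167 / 2.40 = 69.58 L/h

70 L/h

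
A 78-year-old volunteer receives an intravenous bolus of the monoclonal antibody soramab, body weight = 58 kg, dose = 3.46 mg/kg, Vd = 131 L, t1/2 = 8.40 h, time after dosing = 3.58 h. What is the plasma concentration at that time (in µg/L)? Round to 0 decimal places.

Total dose = 3.46 × 58 = 200.7 mg
C₀ = Dose / Vd = 200.7 / 131 = 1.532 mg/L
k = ln2 / t½ = 0.693147 / 8.40 = 0.08252 h⁻¹
C = C₀ · e^(−k·t) = 1.532 × e^(−0.08252 × 3.58)
  = 1.532 × 0.7442 = 1.140 mg/L
Convert: 1.140 mg/L × 1000 = 1140 µg/L

1140 µg/L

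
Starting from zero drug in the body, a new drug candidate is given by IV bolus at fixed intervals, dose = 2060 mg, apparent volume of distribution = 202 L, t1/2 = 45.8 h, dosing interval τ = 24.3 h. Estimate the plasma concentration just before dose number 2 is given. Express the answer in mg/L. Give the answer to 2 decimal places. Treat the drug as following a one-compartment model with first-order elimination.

C₀ per dose = Dose / Vd = 2060 / 202 = 10.20 mg/L
k = ln2 / t½ = 0.693147 / 45.8 = 0.01513 h⁻¹
Fraction remaining after one interval: r = e^(−kτ) = e^(−0.01513 × 24.3) = 0.6924
Before dose 2, 1 dose has been given (aged 1τ).
C_trough = C₀ × r = 10.20 × 0.6924 = 7.062 mg/L

7.06 mg/L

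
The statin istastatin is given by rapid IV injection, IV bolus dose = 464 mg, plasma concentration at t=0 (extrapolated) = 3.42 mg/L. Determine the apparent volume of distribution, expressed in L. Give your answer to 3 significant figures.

136 L

Vd = Dose / C₀ = 464.0 / 3.42 = 135.7 L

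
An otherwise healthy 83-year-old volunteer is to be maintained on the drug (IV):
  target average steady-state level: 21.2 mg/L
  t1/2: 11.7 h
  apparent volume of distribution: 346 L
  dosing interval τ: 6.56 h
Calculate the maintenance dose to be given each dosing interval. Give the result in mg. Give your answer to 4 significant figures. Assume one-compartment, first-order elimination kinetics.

k = ln2 / t½ = 0.693147 / 11.7 = 0.05924 h⁻¹
CL = k × Vd = 0.05924 × 346 = 20.50 L/h
At steady state, Dose/τ = Css × CL.
Dose = Css × CL × τ = 21.2 × 20.50 × 6.56 = 2851 mg

2851 mg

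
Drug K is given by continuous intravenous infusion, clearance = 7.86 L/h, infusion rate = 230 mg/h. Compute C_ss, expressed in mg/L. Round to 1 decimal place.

At steady state Css = R₀ / CL = 230 / 7.860 = 29.26 mg/L

29.3 mg/L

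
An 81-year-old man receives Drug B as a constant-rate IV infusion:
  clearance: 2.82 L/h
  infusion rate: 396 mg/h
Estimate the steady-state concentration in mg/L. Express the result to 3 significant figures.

At steady state Css = R₀ / CL = 396 / 2.820 = 140.4 mg/L

140 mg/L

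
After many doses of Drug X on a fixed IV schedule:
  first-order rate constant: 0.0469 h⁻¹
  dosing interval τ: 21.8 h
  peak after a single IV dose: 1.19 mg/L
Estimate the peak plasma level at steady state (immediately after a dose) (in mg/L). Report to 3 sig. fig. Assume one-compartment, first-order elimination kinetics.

e^(−kτ) = e^(−0.04690 × 21.8) = 0.3597
Accumulation ratio R = 1 / (1 − e^(−kτ)) = 1 / (1 − 0.3597) = 1.562
Steady-state peak = C₀ × R = 1.19 × 1.562 = 1.859 mg/L

1.86 mg/L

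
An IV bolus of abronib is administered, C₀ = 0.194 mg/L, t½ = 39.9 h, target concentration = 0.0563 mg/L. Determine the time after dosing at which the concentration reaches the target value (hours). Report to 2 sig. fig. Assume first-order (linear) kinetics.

71 h

k = ln2 / t½ = 0.693147 / 39.9 = 0.01737 h⁻¹
t = ln(C₀ / C) / k = ln(0.1940 / 0.0563) / 0.01737
  = ln(3.446) / 0.01737 = 1.237 / 0.01737 = 71.21 h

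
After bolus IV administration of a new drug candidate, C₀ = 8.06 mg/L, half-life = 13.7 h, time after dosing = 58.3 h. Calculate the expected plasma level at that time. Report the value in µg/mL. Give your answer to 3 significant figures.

0.422 µg/mL

k = ln2 / t½ = 0.693147 / 13.7 = 0.05059 h⁻¹
C = C₀ · e^(−k·t) = 8.060 × e^(−0.05059 × 58.3)
  = 8.060 × 0.05237 = 0.4221 mg/L
(0.4221 mg/L = 0.4221 µg/mL)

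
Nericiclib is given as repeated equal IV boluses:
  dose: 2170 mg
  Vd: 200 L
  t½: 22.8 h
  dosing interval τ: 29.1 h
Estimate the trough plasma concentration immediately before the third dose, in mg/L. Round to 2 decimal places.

C₀ per dose = Dose / Vd = 2170 / 200 = 10.85 mg/L
k = ln2 / t½ = 0.693147 / 22.8 = 0.03040 h⁻¹
Fraction remaining after one interval: r = e^(−kτ) = e^(−0.03040 × 29.1) = 0.4129
Before dose 3, 2 doses have been given (aged 1τ, 2τ).
C_trough = C₀ × (r + r²) = 10.85 × (0.4129 + 0.1705) = 6.330 mg/L

6.33 mg/L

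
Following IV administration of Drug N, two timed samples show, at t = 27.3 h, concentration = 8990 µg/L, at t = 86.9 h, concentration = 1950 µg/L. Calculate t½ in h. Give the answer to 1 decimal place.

k = ln(C₁/C₂) / (t₂ − t₁) = ln(8990/1950) / (86.9 − 27.3)
  = 1.528 / 59.60 = 0.02564 h⁻¹
t½ = ln2 / k = 0.693147 / 0.02564 = 27.03 h

27.0 h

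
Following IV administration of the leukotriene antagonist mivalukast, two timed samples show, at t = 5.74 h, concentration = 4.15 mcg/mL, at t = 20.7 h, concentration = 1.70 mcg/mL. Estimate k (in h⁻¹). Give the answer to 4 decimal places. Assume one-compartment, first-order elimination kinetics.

0.0597 h⁻¹

k = ln(C₁/C₂) / (t₂ − t₁) = ln(4.15/1.70) / (20.7 − 5.74)
  = 0.8925 / 14.96 = 0.05966 h⁻¹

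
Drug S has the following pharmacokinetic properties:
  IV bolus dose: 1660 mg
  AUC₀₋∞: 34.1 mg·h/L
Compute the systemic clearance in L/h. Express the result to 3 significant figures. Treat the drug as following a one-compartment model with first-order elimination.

CL = Dose / AUC = 1660 / 34.1 = 48.68 L/h

48.7 L/h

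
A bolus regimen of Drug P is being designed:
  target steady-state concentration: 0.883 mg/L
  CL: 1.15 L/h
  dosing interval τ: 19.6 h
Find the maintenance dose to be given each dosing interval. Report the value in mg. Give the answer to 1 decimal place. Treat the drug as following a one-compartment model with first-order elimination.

At steady state, Dose/τ = Css × CL.
Dose = Css × CL × τ = 0.883 × 1.150 × 19.6 = 19.90 mg

19.9 mg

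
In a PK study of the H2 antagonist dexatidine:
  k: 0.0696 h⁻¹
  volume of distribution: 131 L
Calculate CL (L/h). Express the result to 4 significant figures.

CL = k × Vd = 0.0696 × 131 = 9.118 L/h

9.118 L/h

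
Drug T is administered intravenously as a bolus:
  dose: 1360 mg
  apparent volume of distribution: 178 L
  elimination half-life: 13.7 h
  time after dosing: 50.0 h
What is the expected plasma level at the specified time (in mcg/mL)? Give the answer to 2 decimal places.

0.61 mcg/mL

C₀ = Dose / Vd = 1360 / 178 = 7.640 mg/L
k = ln2 / t½ = 0.693147 / 13.7 = 0.05059 h⁻¹
C = C₀ · e^(−k·t) = 7.640 × e^(−0.05059 × 50.0)
  = 7.640 × 0.07970 = 0.6089 mg/L
(0.6089 mg/L = 0.6089 mcg/mL)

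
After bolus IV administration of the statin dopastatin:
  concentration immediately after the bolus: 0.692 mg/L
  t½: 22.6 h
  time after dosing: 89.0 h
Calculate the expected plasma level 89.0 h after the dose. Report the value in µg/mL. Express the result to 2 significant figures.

0.045 µg/mL

k = ln2 / t½ = 0.693147 / 22.6 = 0.03067 h⁻¹
C = C₀ · e^(−k·t) = 0.6920 × e^(−0.03067 × 89.0)
  = 0.6920 × 0.06524 = 0.04515 mg/L
(0.04515 mg/L = 0.04515 µg/mL)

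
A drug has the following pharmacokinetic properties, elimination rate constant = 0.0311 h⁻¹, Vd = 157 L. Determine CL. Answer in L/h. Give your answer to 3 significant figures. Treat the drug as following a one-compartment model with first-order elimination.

CL = k × Vd = 0.0311 × 157 = 4.883 L/h

4.88 L/h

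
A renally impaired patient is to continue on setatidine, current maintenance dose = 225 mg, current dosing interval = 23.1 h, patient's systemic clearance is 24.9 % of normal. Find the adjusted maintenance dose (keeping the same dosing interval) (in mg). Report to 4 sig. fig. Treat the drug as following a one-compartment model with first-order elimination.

To keep the same average steady-state level, dosing rate must scale with clearance.
CL ratio = 24.9 / 100 = 0.2490
New dose (same interval) = 225 × 0.2490 = 56.03 mg

56.03 mg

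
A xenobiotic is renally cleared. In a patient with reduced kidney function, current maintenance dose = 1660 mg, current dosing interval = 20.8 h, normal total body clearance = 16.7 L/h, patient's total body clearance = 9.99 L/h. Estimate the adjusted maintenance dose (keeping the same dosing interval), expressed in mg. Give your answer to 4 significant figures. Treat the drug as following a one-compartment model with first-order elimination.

To keep the same average steady-state level, dosing rate must scale with clearance.
CL ratio = 9.99 / 16.7 = 0.5982
New dose (same interval) = 1660 × 0.5982 = 993.0 mg

993.0 mg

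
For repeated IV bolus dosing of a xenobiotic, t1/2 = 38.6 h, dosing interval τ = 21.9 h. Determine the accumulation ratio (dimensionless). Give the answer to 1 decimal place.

k = ln2 / t½ = 0.693147 / 38.6 = 0.01796 h⁻¹
e^(−kτ) = e^(−0.01796 × 21.9) = 0.6748
Accumulation ratio R = 1 / (1 − e^(−kτ)) = 1 / (1 − 0.6748) = 3.075

3.1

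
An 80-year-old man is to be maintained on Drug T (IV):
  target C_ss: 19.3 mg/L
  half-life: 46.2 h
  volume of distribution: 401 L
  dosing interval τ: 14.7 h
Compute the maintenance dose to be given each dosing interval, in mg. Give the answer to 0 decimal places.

1707 mg

k = ln2 / t½ = 0.693147 / 46.2 = 0.01500 h⁻¹
CL = k × Vd = 0.01500 × 401 = 6.015 L/h
At steady state, Dose/τ = Css × CL.
Dose = Css × CL × τ = 19.3 × 6.015 × 14.7 = 1707 mg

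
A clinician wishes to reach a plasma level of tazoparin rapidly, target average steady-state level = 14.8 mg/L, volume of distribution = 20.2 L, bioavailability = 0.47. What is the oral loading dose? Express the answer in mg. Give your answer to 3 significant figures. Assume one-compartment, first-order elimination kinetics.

636 mg

LD = Css × Vd / F = 14.8 × 20.2 / 0.47 = 636.1 mg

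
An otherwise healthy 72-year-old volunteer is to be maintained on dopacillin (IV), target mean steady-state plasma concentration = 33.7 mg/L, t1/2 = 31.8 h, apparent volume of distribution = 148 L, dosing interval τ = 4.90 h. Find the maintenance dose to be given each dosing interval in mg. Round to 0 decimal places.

533 mg

k = ln2 / t½ = 0.693147 / 31.8 = 0.02180 h⁻¹
CL = k × Vd = 0.02180 × 148 = 3.226 L/h
At steady state, Dose/τ = Css × CL.
Dose = Css × CL × τ = 33.7 × 3.226 × 4.90 = 532.7 mg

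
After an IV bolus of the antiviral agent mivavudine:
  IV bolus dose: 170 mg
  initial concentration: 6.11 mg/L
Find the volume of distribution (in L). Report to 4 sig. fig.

27.82 L

Vd = Dose / C₀ = 170.0 / 6.11 = 27.82 L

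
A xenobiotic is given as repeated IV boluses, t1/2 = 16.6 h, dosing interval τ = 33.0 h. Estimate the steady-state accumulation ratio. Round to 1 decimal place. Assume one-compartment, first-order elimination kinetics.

1.3

k = ln2 / t½ = 0.693147 / 16.6 = 0.04176 h⁻¹
e^(−kτ) = e^(−0.04176 × 33.0) = 0.2521
Accumulation ratio R = 1 / (1 − e^(−kτ)) = 1 / (1 − 0.2521) = 1.337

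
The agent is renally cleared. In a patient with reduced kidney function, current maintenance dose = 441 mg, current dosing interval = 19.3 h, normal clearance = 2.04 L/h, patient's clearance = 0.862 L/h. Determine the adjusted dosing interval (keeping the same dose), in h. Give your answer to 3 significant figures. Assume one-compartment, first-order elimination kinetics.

To keep the same average steady-state level, dosing rate must scale with clearance.
CL ratio = 0.862 / 2.04 = 0.4225
New interval (same dose) = 19.3 / 0.4225 = 45.68 h

45.7 h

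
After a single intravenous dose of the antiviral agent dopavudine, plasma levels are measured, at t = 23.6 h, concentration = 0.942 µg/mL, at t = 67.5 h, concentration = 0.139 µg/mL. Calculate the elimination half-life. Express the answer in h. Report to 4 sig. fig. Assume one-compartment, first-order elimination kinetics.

15.90 h

k = ln(C₁/C₂) / (t₂ − t₁) = ln(0.942/0.139) / (67.5 − 23.6)
  = 1.914 / 43.90 = 0.04360 h⁻¹
t½ = ln2 / k = 0.693147 / 0.04360 = 15.90 h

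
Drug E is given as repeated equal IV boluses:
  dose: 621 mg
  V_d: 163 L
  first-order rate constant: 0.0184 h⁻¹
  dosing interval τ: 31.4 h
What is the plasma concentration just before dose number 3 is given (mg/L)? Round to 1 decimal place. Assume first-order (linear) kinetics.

C₀ per dose = Dose / Vd = 621 / 163 = 3.810 mg/L
Fraction remaining after one interval: r = e^(−kτ) = e^(−0.01840 × 31.4) = 0.5612
Before dose 3, 2 doses have been given (aged 1τ, 2τ).
C_trough = C₀ × (r + r²) = 3.810 × (0.5612 + 0.3149) = 3.338 mg/L

3.3 mg/L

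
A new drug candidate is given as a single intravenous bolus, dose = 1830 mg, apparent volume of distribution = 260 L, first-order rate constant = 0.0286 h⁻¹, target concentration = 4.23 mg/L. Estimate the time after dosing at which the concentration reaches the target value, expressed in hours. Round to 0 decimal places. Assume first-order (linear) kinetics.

18 h

C₀ = Dose / Vd = 1830 / 260 = 7.038 mg/L
t = ln(C₀ / C) / k = ln(7.038 / 4.23) / 0.02860
  = ln(1.664) / 0.02860 = 0.5092 / 0.02860 = 17.80 h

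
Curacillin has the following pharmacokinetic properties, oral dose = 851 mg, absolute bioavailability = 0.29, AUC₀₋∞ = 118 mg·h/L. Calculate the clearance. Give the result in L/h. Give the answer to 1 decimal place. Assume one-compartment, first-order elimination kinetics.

CL = F·Dose / AUC = 0.29 × 851 / 118 = 2.091 L/h

2.1 L/h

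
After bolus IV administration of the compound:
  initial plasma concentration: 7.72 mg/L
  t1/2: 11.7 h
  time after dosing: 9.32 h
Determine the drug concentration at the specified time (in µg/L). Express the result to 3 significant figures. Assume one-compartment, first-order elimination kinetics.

4440 µg/L

k = ln2 / t½ = 0.693147 / 11.7 = 0.05924 h⁻¹
C = C₀ · e^(−k·t) = 7.720 × e^(−0.05924 × 9.32)
  = 7.720 × 0.5757 = 4.444 mg/L
Convert: 4.444 mg/L × 1000 = 4444 µg/L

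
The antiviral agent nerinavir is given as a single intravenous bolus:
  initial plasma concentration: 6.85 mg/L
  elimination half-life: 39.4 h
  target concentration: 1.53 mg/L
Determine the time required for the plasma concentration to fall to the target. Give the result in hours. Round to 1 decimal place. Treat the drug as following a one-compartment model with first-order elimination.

85.2 h

k = ln2 / t½ = 0.693147 / 39.4 = 0.01759 h⁻¹
t = ln(C₀ / C) / k = ln(6.850 / 1.53) / 0.01759
  = ln(4.477) / 0.01759 = 1.499 / 0.01759 = 85.22 h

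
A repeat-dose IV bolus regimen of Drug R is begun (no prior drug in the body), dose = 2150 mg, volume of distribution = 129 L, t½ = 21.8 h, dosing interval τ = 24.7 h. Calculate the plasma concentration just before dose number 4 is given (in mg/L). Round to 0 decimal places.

C₀ per dose = Dose / Vd = 2150 / 129 = 16.67 mg/L
k = ln2 / t½ = 0.693147 / 21.8 = 0.03180 h⁻¹
Fraction remaining after one interval: r = e^(−kτ) = e^(−0.03180 × 24.7) = 0.4559
Before dose 4, 3 doses have been given (aged 1τ, 2τ, 3τ).
C_trough = C₀ × (r + r² + … + r^3) = C₀ × r(1−r^3)/(1−r)
        = 16.67 × 0.4559 × (1 − 0.09476) / (1 − 0.4559) = 12.64 mg/L

13 mg/L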